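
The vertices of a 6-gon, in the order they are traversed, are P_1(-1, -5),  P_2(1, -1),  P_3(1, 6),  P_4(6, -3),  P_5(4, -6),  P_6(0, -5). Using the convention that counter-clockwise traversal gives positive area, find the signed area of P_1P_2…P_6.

-37.5

Apply the surveyor's formula: 2A = Σ (x_i·y_{i+1} − x_{i+1}·y_i), indices taken mod 6.
Σ = (6) + (7) + (-39) + (-24) + (-20) + (-5) = -75
Signed area = Σ/2 = -37.5 (negative ⇒ clockwise traversal).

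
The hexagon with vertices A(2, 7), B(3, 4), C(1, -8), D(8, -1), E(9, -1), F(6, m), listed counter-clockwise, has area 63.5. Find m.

8

Write out the shoelace sum; only the two edges meeting at F involve m:
2·Area = [(9·m − 6·(-1)) + (6·7 − 2·m)] + 23
       = 7·m + 71 = 127
⇒ m = 8.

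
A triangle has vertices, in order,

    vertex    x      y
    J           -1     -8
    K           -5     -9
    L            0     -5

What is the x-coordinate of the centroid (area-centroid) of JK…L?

-2

Apply Gauss's area formula. First the cross-terms c_i = x_i·y_{i+1} − x_{i+1}·y_i:
  -31, 25, -5  ⇒  2A = -11, A = -5.5.
Then Σ (x_i + x_{i+1})·c_i = 66, so x̄ = 66 / (6·(-5.5)) = -2.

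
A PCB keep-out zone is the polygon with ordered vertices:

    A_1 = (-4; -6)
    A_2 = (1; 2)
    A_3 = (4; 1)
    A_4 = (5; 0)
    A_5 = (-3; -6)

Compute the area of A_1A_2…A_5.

25

Apply Gauss's area formula: 2A = Σ (x_i·y_{i+1} − x_{i+1}·y_i), indices taken mod 5.
Σ = (-2) + (-7) + (-5) + (-30) + (-6) = -50
Area = |Σ|/2 = 25.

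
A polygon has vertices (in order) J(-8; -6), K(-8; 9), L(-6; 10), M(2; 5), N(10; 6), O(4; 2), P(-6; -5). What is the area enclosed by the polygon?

Apply the shoelace formula: 2A = Σ (x_i·y_{i+1} − x_{i+1}·y_i), indices taken mod 7.
Σ = (-120) + (-26) + (-50) + (-38) + (-4) + (-8) + (-4) = -250
Area = |Σ|/2 = 125.

125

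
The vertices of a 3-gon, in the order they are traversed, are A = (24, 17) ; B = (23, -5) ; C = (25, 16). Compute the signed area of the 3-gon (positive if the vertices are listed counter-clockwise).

Apply the shoelace (surveyor's) formula: 2A = Σ (x_i·y_{i+1} − x_{i+1}·y_i), indices taken mod 3.
Σ = (-511) + (493) + (41) = 23
Signed area = Σ/2 = 11.5 (positive ⇒ counter-clockwise traversal).

11.5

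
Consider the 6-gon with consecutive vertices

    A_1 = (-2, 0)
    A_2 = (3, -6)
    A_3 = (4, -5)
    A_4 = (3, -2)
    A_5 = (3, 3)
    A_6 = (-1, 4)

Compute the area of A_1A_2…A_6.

33

Apply the shoelace (surveyor's) formula: 2A = Σ (x_i·y_{i+1} − x_{i+1}·y_i), indices taken mod 6.
A_1→A_2: (-2)(-6) − (3)(0) = 12
A_2→A_3: (3)(-5) − (4)(-6) = 9
A_3→A_4: (4)(-2) − (3)(-5) = 7
A_4→A_5: (3)(3) − (3)(-2) = 15
A_5→A_6: (3)(4) − (-1)(3) = 15
A_6→A_1: (-1)(0) − (-2)(4) = 8
Σ = 66
Area = |Σ|/2 = 33.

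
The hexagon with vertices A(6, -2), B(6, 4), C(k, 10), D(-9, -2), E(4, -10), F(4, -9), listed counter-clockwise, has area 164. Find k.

The doubled signed area Σ (x_i y_{i+1} − x_{i+1} y_i) is linear in k.
With k=0 it equals 334; the coefficient of k is -6 (from the two edges through C).
So -6·k + 334 = 2·164 = 328 ⇒ k = 1.

1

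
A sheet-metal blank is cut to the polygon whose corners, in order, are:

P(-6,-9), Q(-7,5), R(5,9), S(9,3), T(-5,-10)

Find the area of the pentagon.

168.5

Apply the shoelace formula: 2A = Σ (x_i·y_{i+1} − x_{i+1}·y_i), indices taken mod 5.
Σ = (-93) + (-88) + (-66) + (-75) + (-15) = -337
Area = |Σ|/2 = 168.5.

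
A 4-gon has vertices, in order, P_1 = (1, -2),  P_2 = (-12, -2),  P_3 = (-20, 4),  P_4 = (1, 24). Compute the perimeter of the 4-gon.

78

|P_1P_2| = √((-13)² + (0)²) = √169 = 13
|P_2P_3| = √((-8)² + (6)²) = √100 = 10
|P_3P_4| = √((21)² + (20)²) = √841 = 29
|P_4P_1| = √((0)² + (-26)²) = √676 = 26
Perimeter = 13 + 10 + 29 + 26 = 78.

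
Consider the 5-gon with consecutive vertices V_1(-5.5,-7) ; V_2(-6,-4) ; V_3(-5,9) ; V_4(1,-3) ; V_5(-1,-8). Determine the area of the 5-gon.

68

Σ = (-20) + (-74) + (6) + (-11) + (-37) = -136
Area = |Σ|/2 = 68.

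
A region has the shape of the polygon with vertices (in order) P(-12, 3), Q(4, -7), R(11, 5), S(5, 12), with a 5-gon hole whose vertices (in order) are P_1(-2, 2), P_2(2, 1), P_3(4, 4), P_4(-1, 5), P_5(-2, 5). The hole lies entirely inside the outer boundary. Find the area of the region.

Outer boundary:
Apply the shoelace formula: 2A = Σ (x_i·y_{i+1} − x_{i+1}·y_i), indices taken mod 4.
Σ = (72) + (97) + (107) + (159) = 435
Area = |Σ|/2 = 217.5.
Hole:
Cross-terms: -6, 4, 24, 5, 6  ⇒  Σ = 33
Area = |Σ|/2 = 16.5.
Net area = 217.5 − 16.5 = 201.

201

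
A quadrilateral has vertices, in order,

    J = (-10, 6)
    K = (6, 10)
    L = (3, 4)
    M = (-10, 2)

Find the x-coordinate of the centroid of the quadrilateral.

-121/51

Apply the shoelace formula. First the cross-terms c_i = x_i·y_{i+1} − x_{i+1}·y_i:
  -136, -6, 46, -40  ⇒  2A = -136, A = -68.
Then Σ (x_i + x_{i+1})·c_i = 968, so x̄ = 968 / (6·(-68)) = -121/51.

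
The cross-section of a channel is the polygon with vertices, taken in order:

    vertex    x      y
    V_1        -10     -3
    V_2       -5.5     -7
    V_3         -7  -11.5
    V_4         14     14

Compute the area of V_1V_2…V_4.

114.375

Σ = (53.5) + (14.25) + (63) + (98) = 228.75
Area = |Σ|/2 = 114.375.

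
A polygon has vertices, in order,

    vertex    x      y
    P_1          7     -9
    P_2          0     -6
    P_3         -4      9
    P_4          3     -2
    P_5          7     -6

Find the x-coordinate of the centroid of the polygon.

Apply the shoelace (surveyor's) formula. First the cross-terms c_i = x_i·y_{i+1} − x_{i+1}·y_i:
  -42, -24, -19, -4, -21  ⇒  2A = -110, A = -55.
Then Σ (x_i + x_{i+1})·c_i = -513, so x̄ = -513 / (6·(-55)) = 171/110.

171/110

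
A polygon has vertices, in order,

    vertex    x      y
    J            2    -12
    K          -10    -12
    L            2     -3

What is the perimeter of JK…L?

36

|JK| = √((-12)² + (0)²) = √144 = 12
|KL| = √((12)² + (9)²) = √225 = 15
|LJ| = √((0)² + (-9)²) = √81 = 9
Perimeter = 12 + 15 + 9 = 36.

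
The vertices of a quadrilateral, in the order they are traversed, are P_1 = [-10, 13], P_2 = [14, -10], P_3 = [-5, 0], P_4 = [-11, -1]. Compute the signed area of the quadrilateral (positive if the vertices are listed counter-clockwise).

-140

Apply Gauss's area formula: 2A = Σ (x_i·y_{i+1} − x_{i+1}·y_i), indices taken mod 4.
Σ = (-82) + (-50) + (5) + (-153) = -280
Signed area = Σ/2 = -140 (negative ⇒ clockwise traversal).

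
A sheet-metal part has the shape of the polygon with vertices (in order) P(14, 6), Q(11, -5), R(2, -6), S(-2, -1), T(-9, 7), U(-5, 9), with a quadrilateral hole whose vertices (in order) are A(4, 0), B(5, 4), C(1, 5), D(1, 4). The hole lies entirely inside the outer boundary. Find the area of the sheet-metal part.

Outer boundary:
Apply Gauss's area formula: 2A = Σ (x_i·y_{i+1} − x_{i+1}·y_i), indices taken mod 6.
Cross-terms: -136, -56, -14, -23, -46, -156  ⇒  Σ = -431
Area = |Σ|/2 = 215.5.
Hole:
Apply the surveyor's formula: 2A = Σ (x_i·y_{i+1} − x_{i+1}·y_i), indices taken mod 4.
Cross-terms: 16, 21, -1, -16  ⇒  Σ = 20
Area = |Σ|/2 = 10.
Net area = 215.5 − 10 = 205.5.

205.5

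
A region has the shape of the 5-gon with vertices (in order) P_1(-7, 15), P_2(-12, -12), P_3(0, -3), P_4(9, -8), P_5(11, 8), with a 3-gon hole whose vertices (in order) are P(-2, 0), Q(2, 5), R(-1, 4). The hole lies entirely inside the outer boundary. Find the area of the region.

Outer boundary:
Apply Gauss's area formula: 2A = Σ (x_i·y_{i+1} − x_{i+1}·y_i), indices taken mod 5.
Σ = (264) + (36) + (27) + (160) + (221) = 708
Area = |Σ|/2 = 354.
Hole:
Apply the surveyor's formula: 2A = Σ (x_i·y_{i+1} − x_{i+1}·y_i), indices taken mod 3.
Σ = (-10) + (13) + (8) = 11
Area = |Σ|/2 = 5.5.
Net area = 354 − 5.5 = 348.5.

348.5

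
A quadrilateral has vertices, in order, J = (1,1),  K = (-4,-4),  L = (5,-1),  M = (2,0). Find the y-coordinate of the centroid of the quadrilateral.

-10/7

Apply the surveyor's formula. First the cross-terms c_i = x_i·y_{i+1} − x_{i+1}·y_i:
  0, 24, 2, 2  ⇒  2A = 28, A = 14.
Then Σ (y_i + y_{i+1})·c_i = -120, so ȳ = -120 / (6·14) = -10/7.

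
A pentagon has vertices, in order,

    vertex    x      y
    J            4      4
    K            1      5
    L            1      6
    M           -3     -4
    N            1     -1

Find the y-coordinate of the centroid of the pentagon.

86/69

Apply Gauss's area formula. First the cross-terms c_i = x_i·y_{i+1} − x_{i+1}·y_i:
  16, 1, 14, 7, 8  ⇒  2A = 46, A = 23.
Then Σ (y_i + y_{i+1})·c_i = 172, so ȳ = 172 / (6·23) = 86/69.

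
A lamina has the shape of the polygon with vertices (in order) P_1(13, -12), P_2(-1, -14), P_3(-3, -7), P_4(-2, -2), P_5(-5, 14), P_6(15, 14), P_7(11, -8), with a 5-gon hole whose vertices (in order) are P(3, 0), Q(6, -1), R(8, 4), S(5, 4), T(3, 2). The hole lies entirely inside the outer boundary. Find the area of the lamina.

412

Outer boundary:
Σ = (-194) + (-35) + (-8) + (-38) + (-280) + (-274) + (-28) = -857
Area = |Σ|/2 = 428.5.
Hole:
P→Q: (3)(-1) − (6)(0) = -3
Q→R: (6)(4) − (8)(-1) = 32
R→S: (8)(4) − (5)(4) = 12
S→T: (5)(2) − (3)(4) = -2
T→P: (3)(0) − (3)(2) = -6
Σ = 33
Area = |Σ|/2 = 16.5.
Net area = 428.5 − 16.5 = 412.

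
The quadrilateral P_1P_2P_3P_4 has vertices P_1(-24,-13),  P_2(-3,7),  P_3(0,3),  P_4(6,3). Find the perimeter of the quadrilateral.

|P_1P_2| = √((21)² + (20)²) = √841 = 29
|P_2P_3| = √((3)² + (-4)²) = √25 = 5
|P_3P_4| = √((6)² + (0)²) = √36 = 6
|P_4P_1| = √((-30)² + (-16)²) = √1156 = 34
Perimeter = 29 + 5 + 6 + 34 = 74.

74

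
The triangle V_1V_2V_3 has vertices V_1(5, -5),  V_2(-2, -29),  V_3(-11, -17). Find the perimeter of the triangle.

|V_1V_2| = √((-7)² + (-24)²) = √625 = 25
|V_2V_3| = √((-9)² + (12)²) = √225 = 15
|V_3V_1| = √((16)² + (12)²) = √400 = 20
Perimeter = 25 + 15 + 20 = 60.

60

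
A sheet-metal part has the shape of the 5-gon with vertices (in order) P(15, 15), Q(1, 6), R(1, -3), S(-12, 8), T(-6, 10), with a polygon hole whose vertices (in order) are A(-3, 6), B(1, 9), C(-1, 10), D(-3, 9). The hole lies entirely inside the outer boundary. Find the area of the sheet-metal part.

Outer boundary:
P→Q: (15)(6) − (1)(15) = 75
Q→R: (1)(-3) − (1)(6) = -9
R→S: (1)(8) − (-12)(-3) = -28
S→T: (-12)(10) − (-6)(8) = -72
T→P: (-6)(15) − (15)(10) = -240
Σ = -274
Area = |Σ|/2 = 137.
Hole:
Σ = (-33) + (19) + (21) + (9) = 16
Area = |Σ|/2 = 8.
Net area = 137 − 8 = 129.

129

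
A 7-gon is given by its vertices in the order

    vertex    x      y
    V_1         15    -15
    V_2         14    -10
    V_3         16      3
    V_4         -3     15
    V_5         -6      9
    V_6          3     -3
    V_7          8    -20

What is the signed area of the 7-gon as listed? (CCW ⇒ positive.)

Apply Gauss's area formula: 2A = Σ (x_i·y_{i+1} − x_{i+1}·y_i), indices taken mod 7.
Σ = (60) + (202) + (249) + (63) + (-9) + (-36) + (180) = 709
Signed area = Σ/2 = 354.5 (positive ⇒ counter-clockwise traversal).

354.5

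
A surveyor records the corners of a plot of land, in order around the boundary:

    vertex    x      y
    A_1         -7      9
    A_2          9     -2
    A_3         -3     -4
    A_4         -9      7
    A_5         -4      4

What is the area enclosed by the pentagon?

Σ = (-67) + (-42) + (-57) + (-8) + (-8) = -182
Area = |Σ|/2 = 91.

91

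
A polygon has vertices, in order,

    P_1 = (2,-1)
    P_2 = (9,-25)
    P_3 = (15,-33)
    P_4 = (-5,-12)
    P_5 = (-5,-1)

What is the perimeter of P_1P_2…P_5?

82

|P_1P_2| = √((7)² + (-24)²) = √625 = 25
|P_2P_3| = √((6)² + (-8)²) = √100 = 10
|P_3P_4| = √((-20)² + (21)²) = √841 = 29
|P_4P_5| = √((0)² + (11)²) = √121 = 11
|P_5P_1| = √((7)² + (0)²) = √49 = 7
Perimeter = 25 + 10 + 29 + 11 + 7 = 82.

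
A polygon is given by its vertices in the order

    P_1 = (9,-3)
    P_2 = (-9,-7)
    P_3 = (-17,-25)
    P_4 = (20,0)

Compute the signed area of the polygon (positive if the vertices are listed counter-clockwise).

228

Apply the surveyor's formula: 2A = Σ (x_i·y_{i+1} − x_{i+1}·y_i), indices taken mod 4.
P_1→P_2: (9)(-7) − (-9)(-3) = -90
P_2→P_3: (-9)(-25) − (-17)(-7) = 106
P_3→P_4: (-17)(0) − (20)(-25) = 500
P_4→P_1: (20)(-3) − (9)(0) = -60
Σ = 456
Signed area = Σ/2 = 228 (positive ⇒ counter-clockwise traversal).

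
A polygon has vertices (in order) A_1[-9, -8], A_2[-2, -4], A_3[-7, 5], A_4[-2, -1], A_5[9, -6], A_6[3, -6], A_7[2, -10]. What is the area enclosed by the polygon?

Cross-terms: 20, -38, 17, 21, -36, -18, -106  ⇒  Σ = -140
Area = |Σ|/2 = 70.

70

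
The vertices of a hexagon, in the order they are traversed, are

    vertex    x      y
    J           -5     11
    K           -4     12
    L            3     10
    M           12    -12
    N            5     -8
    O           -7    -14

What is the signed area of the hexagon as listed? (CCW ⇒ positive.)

Apply Gauss's area formula: 2A = Σ (x_i·y_{i+1} − x_{i+1}·y_i), indices taken mod 6.
Σ = (-16) + (-76) + (-156) + (-36) + (-126) + (-147) = -557
Signed area = Σ/2 = -278.5 (negative ⇒ clockwise traversal).

-278.5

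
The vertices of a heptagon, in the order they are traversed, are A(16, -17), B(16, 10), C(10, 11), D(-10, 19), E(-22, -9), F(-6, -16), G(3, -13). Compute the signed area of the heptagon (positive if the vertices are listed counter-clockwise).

Apply the shoelace formula: 2A = Σ (x_i·y_{i+1} − x_{i+1}·y_i), indices taken mod 7.
Cross-terms: 432, 76, 300, 508, 298, 126, 157  ⇒  Σ = 1897
Signed area = Σ/2 = 948.5 (positive ⇒ counter-clockwise traversal).

948.5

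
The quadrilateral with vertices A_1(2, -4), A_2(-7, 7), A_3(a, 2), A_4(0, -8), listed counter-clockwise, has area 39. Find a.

The doubled signed area Σ (x_i y_{i+1} − x_{i+1} y_i) is linear in a.
With a=0 it equals -12; the coefficient of a is -15 (from the two edges through A_3).
So -15·a + -12 = 2·39 = 78 ⇒ a = -6.

-6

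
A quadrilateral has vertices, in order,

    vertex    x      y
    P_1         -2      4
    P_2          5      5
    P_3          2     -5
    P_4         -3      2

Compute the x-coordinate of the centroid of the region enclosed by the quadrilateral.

Apply the shoelace (surveyor's) formula. First the cross-terms c_i = x_i·y_{i+1} − x_{i+1}·y_i:
  -30, -35, -11, -8  ⇒  2A = -84, A = -42.
Then Σ (x_i + x_{i+1})·c_i = -284, so x̄ = -284 / (6·(-42)) = 71/63.

71/63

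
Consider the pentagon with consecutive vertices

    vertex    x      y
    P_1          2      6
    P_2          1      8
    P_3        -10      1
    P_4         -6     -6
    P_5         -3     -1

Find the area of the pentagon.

64.5

Σ = (10) + (81) + (66) + (-12) + (-16) = 129
Area = |Σ|/2 = 64.5.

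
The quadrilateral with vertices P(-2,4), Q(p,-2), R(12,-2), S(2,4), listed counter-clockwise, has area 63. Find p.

-5

Write out the shoelace sum; only the two edges meeting at Q involve p:
2·Area = [((-2)·(-2) − p·4) + (p·(-2) − 12·(-2))] + 68
       = -6·p + 96 = 126
⇒ p = -5.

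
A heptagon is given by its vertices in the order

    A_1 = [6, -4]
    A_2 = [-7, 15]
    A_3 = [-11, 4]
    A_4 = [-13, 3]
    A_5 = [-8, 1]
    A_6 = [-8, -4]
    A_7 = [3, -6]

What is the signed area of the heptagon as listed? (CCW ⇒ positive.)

176.5

Apply Gauss's area formula: 2A = Σ (x_i·y_{i+1} − x_{i+1}·y_i), indices taken mod 7.
Σ = (62) + (137) + (19) + (11) + (40) + (60) + (24) = 353
Signed area = Σ/2 = 176.5 (positive ⇒ counter-clockwise traversal).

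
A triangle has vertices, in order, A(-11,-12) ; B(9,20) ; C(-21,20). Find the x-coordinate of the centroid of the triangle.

Apply the shoelace (surveyor's) formula. First the cross-terms c_i = x_i·y_{i+1} − x_{i+1}·y_i:
  -112, 600, 472  ⇒  2A = 960, A = 480.
Then Σ (x_i + x_{i+1})·c_i = -22080, so x̄ = -22080 / (6·480) = -23/3.

-23/3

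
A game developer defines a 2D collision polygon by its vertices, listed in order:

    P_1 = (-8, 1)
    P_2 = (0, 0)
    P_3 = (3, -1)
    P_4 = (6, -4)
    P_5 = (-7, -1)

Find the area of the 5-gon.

27.5

P_1→P_2: (-8)(0) − (0)(1) = 0
P_2→P_3: (0)(-1) − (3)(0) = 0
P_3→P_4: (3)(-4) − (6)(-1) = -6
P_4→P_5: (6)(-1) − (-7)(-4) = -34
P_5→P_1: (-7)(1) − (-8)(-1) = -15
Σ = -55
Area = |Σ|/2 = 27.5.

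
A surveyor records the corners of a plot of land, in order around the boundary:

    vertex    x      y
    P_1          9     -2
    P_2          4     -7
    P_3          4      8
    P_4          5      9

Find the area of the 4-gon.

Apply the surveyor's formula: 2A = Σ (x_i·y_{i+1} − x_{i+1}·y_i), indices taken mod 4.
Cross-terms: -55, 60, -4, -91  ⇒  Σ = -90
Area = |Σ|/2 = 45.

45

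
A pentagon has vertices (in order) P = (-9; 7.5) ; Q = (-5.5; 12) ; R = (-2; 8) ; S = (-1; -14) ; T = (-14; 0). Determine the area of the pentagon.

175.875

Apply the shoelace formula: 2A = Σ (x_i·y_{i+1} − x_{i+1}·y_i), indices taken mod 5.
Σ = (-66.75) + (-20) + (36) + (-196) + (-105) = -351.75
Area = |Σ|/2 = 175.875.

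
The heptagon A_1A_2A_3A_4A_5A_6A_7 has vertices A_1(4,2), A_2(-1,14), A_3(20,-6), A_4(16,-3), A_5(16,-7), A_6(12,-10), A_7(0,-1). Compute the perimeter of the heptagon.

76

|A_1A_2| = √((-5)² + (12)²) = √169 = 13
|A_2A_3| = √((21)² + (-20)²) = √841 = 29
|A_3A_4| = √((-4)² + (3)²) = √25 = 5
|A_4A_5| = √((0)² + (-4)²) = √16 = 4
|A_5A_6| = √((-4)² + (-3)²) = √25 = 5
|A_6A_7| = √((-12)² + (9)²) = √225 = 15
|A_7A_1| = √((4)² + (3)²) = √25 = 5
Perimeter = 13 + 29 + 5 + 4 + 5 + 15 + 5 = 76.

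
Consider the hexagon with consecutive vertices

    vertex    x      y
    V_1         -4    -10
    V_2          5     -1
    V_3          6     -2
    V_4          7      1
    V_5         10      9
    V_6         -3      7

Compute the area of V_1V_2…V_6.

139

V_1→V_2: (-4)(-1) − (5)(-10) = 54
V_2→V_3: (5)(-2) − (6)(-1) = -4
V_3→V_4: (6)(1) − (7)(-2) = 20
V_4→V_5: (7)(9) − (10)(1) = 53
V_5→V_6: (10)(7) − (-3)(9) = 97
V_6→V_1: (-3)(-10) − (-4)(7) = 58
Σ = 278
Area = |Σ|/2 = 139.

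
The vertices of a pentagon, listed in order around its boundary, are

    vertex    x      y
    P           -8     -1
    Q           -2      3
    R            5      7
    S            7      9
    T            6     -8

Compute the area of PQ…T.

119.5

Cross-terms: -26, -29, -4, -110, -70  ⇒  Σ = -239
Area = |Σ|/2 = 119.5.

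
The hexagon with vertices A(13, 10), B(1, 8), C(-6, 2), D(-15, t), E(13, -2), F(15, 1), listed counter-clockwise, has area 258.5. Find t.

Write out the shoelace sum; only the two edges meeting at D involve t:
2·Area = [((-6)·t − (-15)·2) + ((-15)·(-2) − 13·t)] + 324
       = -19·t + 384 = 517
⇒ t = -7.

-7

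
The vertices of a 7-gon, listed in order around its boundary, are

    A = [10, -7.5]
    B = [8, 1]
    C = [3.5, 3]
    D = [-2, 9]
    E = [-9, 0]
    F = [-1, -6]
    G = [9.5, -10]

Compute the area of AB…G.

179.375

Σ = (70) + (20.5) + (37.5) + (81) + (54) + (67) + (28.75) = 358.75
Area = |Σ|/2 = 179.375.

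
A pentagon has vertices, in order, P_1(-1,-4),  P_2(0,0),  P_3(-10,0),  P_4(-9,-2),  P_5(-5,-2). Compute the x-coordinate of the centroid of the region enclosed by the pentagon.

Apply the surveyor's formula. First the cross-terms c_i = x_i·y_{i+1} − x_{i+1}·y_i:
  0, 0, 20, 8, 18  ⇒  2A = 46, A = 23.
Then Σ (x_i + x_{i+1})·c_i = -600, so x̄ = -600 / (6·23) = -100/23.

-100/23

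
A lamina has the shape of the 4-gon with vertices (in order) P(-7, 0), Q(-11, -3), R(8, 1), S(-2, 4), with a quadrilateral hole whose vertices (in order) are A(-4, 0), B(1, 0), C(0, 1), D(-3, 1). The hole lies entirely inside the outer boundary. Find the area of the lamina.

44

Outer boundary:
Apply the shoelace (surveyor's) formula: 2A = Σ (x_i·y_{i+1} − x_{i+1}·y_i), indices taken mod 4.
P→Q: (-7)(-3) − (-11)(0) = 21
Q→R: (-11)(1) − (8)(-3) = 13
R→S: (8)(4) − (-2)(1) = 34
S→P: (-2)(0) − (-7)(4) = 28
Σ = 96
Area = |Σ|/2 = 48.
Hole:
Apply the shoelace formula: 2A = Σ (x_i·y_{i+1} − x_{i+1}·y_i), indices taken mod 4.
Σ = (0) + (1) + (3) + (4) = 8
Area = |Σ|/2 = 4.
Net area = 48 − 4 = 44.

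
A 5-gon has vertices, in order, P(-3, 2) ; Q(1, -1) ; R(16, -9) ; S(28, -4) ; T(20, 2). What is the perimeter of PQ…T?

68

|PQ| = √((4)² + (-3)²) = √25 = 5
|QR| = √((15)² + (-8)²) = √289 = 17
|RS| = √((12)² + (5)²) = √169 = 13
|ST| = √((-8)² + (6)²) = √100 = 10
|TP| = √((-23)² + (0)²) = √529 = 23
Perimeter = 5 + 17 + 13 + 10 + 23 = 68.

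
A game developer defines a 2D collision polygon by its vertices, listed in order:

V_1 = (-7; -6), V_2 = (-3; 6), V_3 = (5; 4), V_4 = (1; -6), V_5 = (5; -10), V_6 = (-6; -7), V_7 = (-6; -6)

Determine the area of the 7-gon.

111.5

Apply the shoelace formula: 2A = Σ (x_i·y_{i+1} − x_{i+1}·y_i), indices taken mod 7.
Σ = (-60) + (-42) + (-34) + (20) + (-95) + (-6) + (-6) = -223
Area = |Σ|/2 = 111.5.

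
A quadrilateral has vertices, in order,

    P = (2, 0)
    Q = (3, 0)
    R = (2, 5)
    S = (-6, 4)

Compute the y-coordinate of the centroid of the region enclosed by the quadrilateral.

Apply the surveyor's formula. First the cross-terms c_i = x_i·y_{i+1} − x_{i+1}·y_i:
  0, 15, 38, -8  ⇒  2A = 45, A = 22.5.
Then Σ (y_i + y_{i+1})·c_i = 385, so ȳ = 385 / (6·22.5) = 77/27.

77/27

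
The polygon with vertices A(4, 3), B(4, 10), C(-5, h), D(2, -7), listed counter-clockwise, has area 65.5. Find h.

The doubled signed area Σ (x_i y_{i+1} − x_{i+1} y_i) is linear in h.
With h=0 it equals 147; the coefficient of h is 2 (from the two edges through C).
So 2·h + 147 = 2·65.5 = 131 ⇒ h = -8.

-8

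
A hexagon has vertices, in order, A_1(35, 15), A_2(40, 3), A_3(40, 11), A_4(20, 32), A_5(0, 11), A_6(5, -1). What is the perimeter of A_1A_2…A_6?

126

|A_1A_2| = √((5)² + (-12)²) = √169 = 13
|A_2A_3| = √((0)² + (8)²) = √64 = 8
|A_3A_4| = √((-20)² + (21)²) = √841 = 29
|A_4A_5| = √((-20)² + (-21)²) = √841 = 29
|A_5A_6| = √((5)² + (-12)²) = √169 = 13
|A_6A_1| = √((30)² + (16)²) = √1156 = 34
Perimeter = 13 + 8 + 29 + 29 + 13 + 34 = 126.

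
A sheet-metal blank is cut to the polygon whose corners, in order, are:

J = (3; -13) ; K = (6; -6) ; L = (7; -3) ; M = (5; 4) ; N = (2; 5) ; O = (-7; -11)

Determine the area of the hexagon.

140.5

Apply Gauss's area formula: 2A = Σ (x_i·y_{i+1} − x_{i+1}·y_i), indices taken mod 6.
J→K: (3)(-6) − (6)(-13) = 60
K→L: (6)(-3) − (7)(-6) = 24
L→M: (7)(4) − (5)(-3) = 43
M→N: (5)(5) − (2)(4) = 17
N→O: (2)(-11) − (-7)(5) = 13
O→J: (-7)(-13) − (3)(-11) = 124
Σ = 281
Area = |Σ|/2 = 140.5.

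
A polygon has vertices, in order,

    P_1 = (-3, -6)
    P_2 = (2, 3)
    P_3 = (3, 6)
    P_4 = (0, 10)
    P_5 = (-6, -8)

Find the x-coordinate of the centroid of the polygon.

Apply Gauss's area formula. First the cross-terms c_i = x_i·y_{i+1} − x_{i+1}·y_i:
  3, 3, 30, 60, 12  ⇒  2A = 108, A = 54.
Then Σ (x_i + x_{i+1})·c_i = -366, so x̄ = -366 / (6·54) = -61/54.

-61/54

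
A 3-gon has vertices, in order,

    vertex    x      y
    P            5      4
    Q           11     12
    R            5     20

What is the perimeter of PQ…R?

36

|PQ| = √((6)² + (8)²) = √100 = 10
|QR| = √((-6)² + (8)²) = √100 = 10
|RP| = √((0)² + (-16)²) = √256 = 16
Perimeter = 10 + 10 + 16 = 36.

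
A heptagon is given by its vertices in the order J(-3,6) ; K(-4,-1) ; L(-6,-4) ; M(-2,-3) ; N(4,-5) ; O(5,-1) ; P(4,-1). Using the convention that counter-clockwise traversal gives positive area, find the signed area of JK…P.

55

Apply Gauss's area formula: 2A = Σ (x_i·y_{i+1} − x_{i+1}·y_i), indices taken mod 7.
Σ = (27) + (10) + (10) + (22) + (21) + (-1) + (21) = 110
Signed area = Σ/2 = 55 (positive ⇒ counter-clockwise traversal).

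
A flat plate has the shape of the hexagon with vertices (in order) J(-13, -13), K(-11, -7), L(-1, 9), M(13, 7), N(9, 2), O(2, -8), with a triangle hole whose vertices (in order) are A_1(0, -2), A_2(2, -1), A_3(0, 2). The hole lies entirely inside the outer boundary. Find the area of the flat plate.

258.5

Outer boundary:
Apply the shoelace (surveyor's) formula: 2A = Σ (x_i·y_{i+1} − x_{i+1}·y_i), indices taken mod 6.
Cross-terms: -52, -106, -124, -37, -76, -130  ⇒  Σ = -525
Area = |Σ|/2 = 262.5.
Hole:
Apply the surveyor's formula: 2A = Σ (x_i·y_{i+1} − x_{i+1}·y_i), indices taken mod 3.
A_1→A_2: (0)(-1) − (2)(-2) = 4
A_2→A_3: (2)(2) − (0)(-1) = 4
A_3→A_1: (0)(-2) − (0)(2) = 0
Σ = 8
Area = |Σ|/2 = 4.
Net area = 262.5 − 4 = 258.5.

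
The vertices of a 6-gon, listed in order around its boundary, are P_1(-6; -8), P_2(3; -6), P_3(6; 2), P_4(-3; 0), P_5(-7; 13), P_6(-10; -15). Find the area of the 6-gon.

Apply Gauss's area formula: 2A = Σ (x_i·y_{i+1} − x_{i+1}·y_i), indices taken mod 6.
Σ = (60) + (42) + (6) + (-39) + (235) + (-10) = 294
Area = |Σ|/2 = 147.

147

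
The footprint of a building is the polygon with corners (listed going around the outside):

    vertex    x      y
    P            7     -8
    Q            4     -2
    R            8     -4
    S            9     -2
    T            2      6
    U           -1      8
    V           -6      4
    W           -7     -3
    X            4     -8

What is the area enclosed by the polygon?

Apply the surveyor's formula: 2A = Σ (x_i·y_{i+1} − x_{i+1}·y_i), indices taken mod 9.
P→Q: (7)(-2) − (4)(-8) = 18
Q→R: (4)(-4) − (8)(-2) = 0
R→S: (8)(-2) − (9)(-4) = 20
S→T: (9)(6) − (2)(-2) = 58
T→U: (2)(8) − (-1)(6) = 22
U→V: (-1)(4) − (-6)(8) = 44
V→W: (-6)(-3) − (-7)(4) = 46
W→X: (-7)(-8) − (4)(-3) = 68
X→P: (4)(-8) − (7)(-8) = 24
Σ = 300
Area = |Σ|/2 = 150.

150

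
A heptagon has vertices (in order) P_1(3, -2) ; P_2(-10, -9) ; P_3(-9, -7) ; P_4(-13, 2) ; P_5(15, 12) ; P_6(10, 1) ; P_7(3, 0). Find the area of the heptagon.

Cross-terms: -47, -11, -109, -186, -105, -3, -6  ⇒  Σ = -467
Area = |Σ|/2 = 233.5.

233.5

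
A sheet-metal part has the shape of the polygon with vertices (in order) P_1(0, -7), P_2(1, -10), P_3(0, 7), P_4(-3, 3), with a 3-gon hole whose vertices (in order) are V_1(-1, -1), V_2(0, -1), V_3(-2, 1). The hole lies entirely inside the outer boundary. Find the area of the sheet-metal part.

Outer boundary:
Cross-terms: 7, 7, 21, 21  ⇒  Σ = 56
Area = |Σ|/2 = 28.
Hole:
Apply the shoelace formula: 2A = Σ (x_i·y_{i+1} − x_{i+1}·y_i), indices taken mod 3.
Σ = (1) + (-2) + (3) = 2
Area = |Σ|/2 = 1.
Net area = 28 − 1 = 27.

27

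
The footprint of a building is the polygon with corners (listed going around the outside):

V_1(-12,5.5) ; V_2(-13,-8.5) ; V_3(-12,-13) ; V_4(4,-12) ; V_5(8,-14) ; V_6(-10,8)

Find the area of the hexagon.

220.75

Σ = (173.5) + (67) + (196) + (40) + (-76) + (41) = 441.5
Area = |Σ|/2 = 220.75.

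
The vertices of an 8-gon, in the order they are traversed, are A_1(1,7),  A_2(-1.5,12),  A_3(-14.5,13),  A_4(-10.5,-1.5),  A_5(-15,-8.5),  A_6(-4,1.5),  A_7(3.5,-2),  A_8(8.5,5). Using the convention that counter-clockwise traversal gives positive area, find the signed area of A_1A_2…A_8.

218.625

Apply the shoelace formula: 2A = Σ (x_i·y_{i+1} − x_{i+1}·y_i), indices taken mod 8.
Σ = (22.5) + (154.5) + (158.25) + (66.75) + (-56.5) + (2.75) + (34.5) + (54.5) = 437.25
Signed area = Σ/2 = 218.625 (positive ⇒ counter-clockwise traversal).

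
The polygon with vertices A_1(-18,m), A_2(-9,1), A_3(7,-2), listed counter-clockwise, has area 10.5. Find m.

The doubled signed area Σ (x_i y_{i+1} − x_{i+1} y_i) is linear in m.
With m=0 it equals -43; the coefficient of m is 16 (from the two edges through A_1).
So 16·m + -43 = 2·10.5 = 21 ⇒ m = 4.

4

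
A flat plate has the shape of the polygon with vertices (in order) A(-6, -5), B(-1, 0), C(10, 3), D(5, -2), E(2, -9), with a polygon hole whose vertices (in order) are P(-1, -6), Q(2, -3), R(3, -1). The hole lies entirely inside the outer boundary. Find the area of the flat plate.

Outer boundary:
A→B: (-6)(0) − (-1)(-5) = -5
B→C: (-1)(3) − (10)(0) = -3
C→D: (10)(-2) − (5)(3) = -35
D→E: (5)(-9) − (2)(-2) = -41
E→A: (2)(-5) − (-6)(-9) = -64
Σ = -148
Area = |Σ|/2 = 74.
Hole:
Apply the surveyor's formula: 2A = Σ (x_i·y_{i+1} − x_{i+1}·y_i), indices taken mod 3.
Σ = (15) + (7) + (-19) = 3
Area = |Σ|/2 = 1.5.
Net area = 74 − 1.5 = 72.5.

72.5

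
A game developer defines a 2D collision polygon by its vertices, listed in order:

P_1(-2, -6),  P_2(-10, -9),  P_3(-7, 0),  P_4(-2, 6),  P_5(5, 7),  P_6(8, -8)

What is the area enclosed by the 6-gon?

Σ = (-42) + (-63) + (-42) + (-44) + (-96) + (-64) = -351
Area = |Σ|/2 = 175.5.

175.5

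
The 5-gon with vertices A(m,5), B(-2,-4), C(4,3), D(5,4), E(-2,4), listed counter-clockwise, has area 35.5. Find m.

-4

Write out the shoelace sum; only the two edges meeting at A involve m:
2·Area = [((-2)·5 − m·4) + (m·(-4) − (-2)·5)] + 39
       = -8·m + 39 = 71
⇒ m = -4.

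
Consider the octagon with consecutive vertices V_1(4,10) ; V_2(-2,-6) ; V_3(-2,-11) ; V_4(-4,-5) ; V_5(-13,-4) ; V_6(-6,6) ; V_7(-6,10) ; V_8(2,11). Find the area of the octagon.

156.5

Cross-terms: -4, 10, -34, -49, -102, -24, -86, -24  ⇒  Σ = -313
Area = |Σ|/2 = 156.5.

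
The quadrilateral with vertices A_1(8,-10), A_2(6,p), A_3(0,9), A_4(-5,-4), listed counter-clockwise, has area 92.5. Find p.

The doubled signed area Σ (x_i y_{i+1} − x_{i+1} y_i) is linear in p.
With p=0 it equals 241; the coefficient of p is 8 (from the two edges through A_2).
So 8·p + 241 = 2·92.5 = 185 ⇒ p = -7.

-7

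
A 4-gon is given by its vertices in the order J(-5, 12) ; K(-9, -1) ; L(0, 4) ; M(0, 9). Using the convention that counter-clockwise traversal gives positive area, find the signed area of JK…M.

61

Cross-terms: 113, -36, 0, 45  ⇒  Σ = 122
Signed area = Σ/2 = 61 (positive ⇒ counter-clockwise traversal).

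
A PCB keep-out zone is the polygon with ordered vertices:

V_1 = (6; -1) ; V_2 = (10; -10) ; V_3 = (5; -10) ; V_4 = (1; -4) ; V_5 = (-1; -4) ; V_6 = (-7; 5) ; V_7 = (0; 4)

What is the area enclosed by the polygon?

101.5

Σ = (-50) + (-50) + (-10) + (-8) + (-33) + (-28) + (-24) = -203
Area = |Σ|/2 = 101.5.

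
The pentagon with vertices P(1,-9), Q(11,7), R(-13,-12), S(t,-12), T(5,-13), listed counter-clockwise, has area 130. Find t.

-11

Write out the shoelace sum; only the two edges meeting at S involve t:
2·Area = [((-13)·(-12) − t·(-12)) + (t·(-13) − 5·(-12))] + 33
       = -1·t + 249 = 260
⇒ t = -11.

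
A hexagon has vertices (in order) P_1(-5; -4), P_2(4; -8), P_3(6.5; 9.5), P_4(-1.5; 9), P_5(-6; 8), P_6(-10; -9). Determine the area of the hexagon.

194.875

P_1→P_2: (-5)(-8) − (4)(-4) = 56
P_2→P_3: (4)(9.5) − (6.5)(-8) = 90
P_3→P_4: (6.5)(9) − (-1.5)(9.5) = 72.75
P_4→P_5: (-1.5)(8) − (-6)(9) = 42
P_5→P_6: (-6)(-9) − (-10)(8) = 134
P_6→P_1: (-10)(-4) − (-5)(-9) = -5
Σ = 389.75
Area = |Σ|/2 = 194.875.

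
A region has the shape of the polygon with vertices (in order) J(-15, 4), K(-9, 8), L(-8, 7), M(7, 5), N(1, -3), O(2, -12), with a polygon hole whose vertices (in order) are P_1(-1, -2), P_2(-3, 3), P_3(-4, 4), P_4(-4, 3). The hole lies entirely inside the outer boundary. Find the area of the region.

185

Outer boundary:
Apply the shoelace (surveyor's) formula: 2A = Σ (x_i·y_{i+1} − x_{i+1}·y_i), indices taken mod 6.
Σ = (-84) + (1) + (-89) + (-26) + (-6) + (-172) = -376
Area = |Σ|/2 = 188.
Hole:
Apply the shoelace formula: 2A = Σ (x_i·y_{i+1} − x_{i+1}·y_i), indices taken mod 4.
Σ = (-9) + (0) + (4) + (11) = 6
Area = |Σ|/2 = 3.
Net area = 188 − 3 = 185.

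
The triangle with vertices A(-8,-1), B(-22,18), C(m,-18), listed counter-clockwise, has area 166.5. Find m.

-13

The doubled signed area Σ (x_i y_{i+1} − x_{i+1} y_i) is linear in m.
With m=0 it equals 86; the coefficient of m is -19 (from the two edges through C).
So -19·m + 86 = 2·166.5 = 333 ⇒ m = -13.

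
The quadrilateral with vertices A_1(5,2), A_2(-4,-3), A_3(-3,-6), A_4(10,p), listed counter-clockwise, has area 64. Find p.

The doubled signed area Σ (x_i y_{i+1} − x_{i+1} y_i) is linear in p.
With p=0 it equals 88; the coefficient of p is -8 (from the two edges through A_4).
So -8·p + 88 = 2·64 = 128 ⇒ p = -5.

-5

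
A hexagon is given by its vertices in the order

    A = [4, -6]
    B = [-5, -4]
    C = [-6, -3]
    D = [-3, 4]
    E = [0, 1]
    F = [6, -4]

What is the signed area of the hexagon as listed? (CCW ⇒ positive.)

Σ = (-46) + (-9) + (-33) + (-3) + (-6) + (-20) = -117
Signed area = Σ/2 = -58.5 (negative ⇒ clockwise traversal).

-58.5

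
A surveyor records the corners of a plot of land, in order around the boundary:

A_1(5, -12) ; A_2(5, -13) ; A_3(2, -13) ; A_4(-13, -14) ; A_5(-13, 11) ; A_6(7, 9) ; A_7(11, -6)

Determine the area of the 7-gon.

Apply the shoelace (surveyor's) formula: 2A = Σ (x_i·y_{i+1} − x_{i+1}·y_i), indices taken mod 7.
Σ = (-5) + (-39) + (-197) + (-325) + (-194) + (-141) + (-102) = -1003
Area = |Σ|/2 = 501.5.

501.5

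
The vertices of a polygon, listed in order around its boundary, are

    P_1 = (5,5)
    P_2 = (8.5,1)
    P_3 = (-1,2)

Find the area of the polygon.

Apply the surveyor's formula: 2A = Σ (x_i·y_{i+1} − x_{i+1}·y_i), indices taken mod 3.
Σ = (-37.5) + (18) + (-15) = -34.5
Area = |Σ|/2 = 17.25.

17.25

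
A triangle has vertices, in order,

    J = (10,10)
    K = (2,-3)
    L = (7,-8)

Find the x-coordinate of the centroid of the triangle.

Apply the surveyor's formula. First the cross-terms c_i = x_i·y_{i+1} − x_{i+1}·y_i:
  -50, 5, 150  ⇒  2A = 105, A = 52.5.
Then Σ (x_i + x_{i+1})·c_i = 1995, so x̄ = 1995 / (6·52.5) = 19/3.

19/3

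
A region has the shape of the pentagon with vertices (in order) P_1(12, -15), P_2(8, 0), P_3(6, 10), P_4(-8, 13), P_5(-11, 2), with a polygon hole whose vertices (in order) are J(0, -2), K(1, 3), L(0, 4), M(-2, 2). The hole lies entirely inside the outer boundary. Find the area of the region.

Outer boundary:
P_1→P_2: (12)(0) − (8)(-15) = 120
P_2→P_3: (8)(10) − (6)(0) = 80
P_3→P_4: (6)(13) − (-8)(10) = 158
P_4→P_5: (-8)(2) − (-11)(13) = 127
P_5→P_1: (-11)(-15) − (12)(2) = 141
Σ = 626
Area = |Σ|/2 = 313.
Hole:
Apply the surveyor's formula: 2A = Σ (x_i·y_{i+1} − x_{i+1}·y_i), indices taken mod 4.
Σ = (2) + (4) + (8) + (4) = 18
Area = |Σ|/2 = 9.
Net area = 313 − 9 = 304.

304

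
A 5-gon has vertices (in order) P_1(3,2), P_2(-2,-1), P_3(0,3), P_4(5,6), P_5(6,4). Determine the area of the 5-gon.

Apply the surveyor's formula: 2A = Σ (x_i·y_{i+1} − x_{i+1}·y_i), indices taken mod 5.
Σ = (1) + (-6) + (-15) + (-16) + (0) = -36
Area = |Σ|/2 = 18.

18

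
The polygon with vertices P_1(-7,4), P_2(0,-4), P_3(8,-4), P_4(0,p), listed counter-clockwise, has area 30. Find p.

The doubled signed area Σ (x_i y_{i+1} − x_{i+1} y_i) is linear in p.
With p=0 it equals 60; the coefficient of p is 15 (from the two edges through P_4).
So 15·p + 60 = 2·30 = 60 ⇒ p = 0.

0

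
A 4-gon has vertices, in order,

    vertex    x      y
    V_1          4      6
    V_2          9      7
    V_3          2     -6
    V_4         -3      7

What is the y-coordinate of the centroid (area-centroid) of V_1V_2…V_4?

Apply the surveyor's formula. First the cross-terms c_i = x_i·y_{i+1} − x_{i+1}·y_i:
  -26, -68, -4, -46  ⇒  2A = -144, A = -72.
Then Σ (y_i + y_{i+1})·c_i = -1008, so ȳ = -1008 / (6·(-72)) = 7/3.

7/3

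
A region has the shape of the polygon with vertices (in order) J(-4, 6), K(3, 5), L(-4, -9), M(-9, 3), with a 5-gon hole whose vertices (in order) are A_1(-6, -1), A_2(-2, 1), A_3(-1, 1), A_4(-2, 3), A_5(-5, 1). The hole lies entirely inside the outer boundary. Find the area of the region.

83

Outer boundary:
Σ = (-38) + (-7) + (-93) + (-42) = -180
Area = |Σ|/2 = 90.
Hole:
Σ = (-8) + (-1) + (-1) + (13) + (11) = 14
Area = |Σ|/2 = 7.
Net area = 90 − 7 = 83.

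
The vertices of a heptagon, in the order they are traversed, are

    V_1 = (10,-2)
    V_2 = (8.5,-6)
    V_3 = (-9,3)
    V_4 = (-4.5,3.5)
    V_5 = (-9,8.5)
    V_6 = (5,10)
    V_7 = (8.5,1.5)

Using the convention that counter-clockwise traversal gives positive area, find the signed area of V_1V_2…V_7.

-169.125

Apply Gauss's area formula: 2A = Σ (x_i·y_{i+1} − x_{i+1}·y_i), indices taken mod 7.
Σ = (-43) + (-28.5) + (-18) + (-6.75) + (-132.5) + (-77.5) + (-32) = -338.25
Signed area = Σ/2 = -169.125 (negative ⇒ clockwise traversal).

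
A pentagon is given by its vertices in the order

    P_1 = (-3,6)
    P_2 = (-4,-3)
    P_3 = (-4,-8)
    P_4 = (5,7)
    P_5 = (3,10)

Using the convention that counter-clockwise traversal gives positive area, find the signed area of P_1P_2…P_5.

71

Apply the shoelace formula: 2A = Σ (x_i·y_{i+1} − x_{i+1}·y_i), indices taken mod 5.
Σ = (33) + (20) + (12) + (29) + (48) = 142
Signed area = Σ/2 = 71 (positive ⇒ counter-clockwise traversal).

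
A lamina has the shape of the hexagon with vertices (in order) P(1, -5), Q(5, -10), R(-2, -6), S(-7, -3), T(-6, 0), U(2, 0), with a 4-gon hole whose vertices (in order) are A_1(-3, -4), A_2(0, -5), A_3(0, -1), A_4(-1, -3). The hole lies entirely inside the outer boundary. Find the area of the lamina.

Outer boundary:
Apply the surveyor's formula: 2A = Σ (x_i·y_{i+1} − x_{i+1}·y_i), indices taken mod 6.
P→Q: (1)(-10) − (5)(-5) = 15
Q→R: (5)(-6) − (-2)(-10) = -50
R→S: (-2)(-3) − (-7)(-6) = -36
S→T: (-7)(0) − (-6)(-3) = -18
T→U: (-6)(0) − (2)(0) = 0
U→P: (2)(-5) − (1)(0) = -10
Σ = -99
Area = |Σ|/2 = 49.5.
Hole:
Apply the surveyor's formula: 2A = Σ (x_i·y_{i+1} − x_{i+1}·y_i), indices taken mod 4.
Σ = (15) + (0) + (-1) + (-5) = 9
Area = |Σ|/2 = 4.5.
Net area = 49.5 − 4.5 = 45.

45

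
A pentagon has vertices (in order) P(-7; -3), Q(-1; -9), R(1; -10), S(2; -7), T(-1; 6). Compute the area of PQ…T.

P→Q: (-7)(-9) − (-1)(-3) = 60
Q→R: (-1)(-10) − (1)(-9) = 19
R→S: (1)(-7) − (2)(-10) = 13
S→T: (2)(6) − (-1)(-7) = 5
T→P: (-1)(-3) − (-7)(6) = 45
Σ = 142
Area = |Σ|/2 = 71.

71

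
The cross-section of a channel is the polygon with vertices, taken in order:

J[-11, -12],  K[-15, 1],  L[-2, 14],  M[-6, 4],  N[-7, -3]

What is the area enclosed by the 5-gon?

Cross-terms: -191, -208, 76, 46, 51  ⇒  Σ = -226
Area = |Σ|/2 = 113.

113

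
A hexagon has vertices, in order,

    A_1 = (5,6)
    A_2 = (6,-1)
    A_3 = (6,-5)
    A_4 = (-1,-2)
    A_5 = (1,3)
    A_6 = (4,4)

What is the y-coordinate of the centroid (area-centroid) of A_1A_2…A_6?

-41/261

Apply the surveyor's formula. First the cross-terms c_i = x_i·y_{i+1} − x_{i+1}·y_i:
  -41, -24, -17, -1, -8, 4  ⇒  2A = -87, A = -43.5.
Then Σ (y_i + y_{i+1})·c_i = 41, so ȳ = 41 / (6·(-43.5)) = -41/261.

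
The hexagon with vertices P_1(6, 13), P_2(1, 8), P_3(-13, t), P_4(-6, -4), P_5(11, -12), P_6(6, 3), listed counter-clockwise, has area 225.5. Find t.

-3

Write out the shoelace sum; only the two edges meeting at P_3 involve t:
2·Area = [(1·t − (-13)·8) + ((-13)·(-4) − (-6)·t)] + 316
       = 7·t + 472 = 451
⇒ t = -3.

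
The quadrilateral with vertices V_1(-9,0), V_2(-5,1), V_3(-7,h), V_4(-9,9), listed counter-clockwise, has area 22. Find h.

Write out the shoelace sum; only the two edges meeting at V_3 involve h:
2·Area = [((-5)·h − (-7)·1) + ((-7)·9 − (-9)·h)] + 72
       = 4·h + 16 = 44
⇒ h = 7.

7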